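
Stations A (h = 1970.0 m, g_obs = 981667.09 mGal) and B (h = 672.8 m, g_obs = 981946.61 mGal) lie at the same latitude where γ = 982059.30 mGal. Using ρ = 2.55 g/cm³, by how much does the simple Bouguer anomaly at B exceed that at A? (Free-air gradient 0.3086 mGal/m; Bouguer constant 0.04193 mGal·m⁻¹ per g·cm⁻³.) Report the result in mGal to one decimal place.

Δg_SB(A) = 981667.09 − 982059.30 + 0.3086×1970.0 − 0.04193×2.55×1970.0 = 5.10 mGal
Δg_SB(B) = 981946.61 − 982059.30 + 0.3086×672.8 − 0.04193×2.55×672.8 = 23.00 mGal
Difference = 23.00 − (5.10) = 17.90 mGal

17.9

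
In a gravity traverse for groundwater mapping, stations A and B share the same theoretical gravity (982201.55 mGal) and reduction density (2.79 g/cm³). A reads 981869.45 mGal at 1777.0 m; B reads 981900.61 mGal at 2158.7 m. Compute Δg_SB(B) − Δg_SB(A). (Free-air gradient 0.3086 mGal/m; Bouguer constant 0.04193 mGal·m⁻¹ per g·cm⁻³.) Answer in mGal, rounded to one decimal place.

Δg_SB(A) = 981869.45 − 982201.55 + 0.3086×1777.0 − 0.04193×2.79×1777.0 = 8.40 mGal
Δg_SB(B) = 981900.61 − 982201.55 + 0.3086×2158.7 − 0.04193×2.79×2158.7 = 112.70 mGal
Difference = 112.70 − (8.40) = 104.30 mGal

104.3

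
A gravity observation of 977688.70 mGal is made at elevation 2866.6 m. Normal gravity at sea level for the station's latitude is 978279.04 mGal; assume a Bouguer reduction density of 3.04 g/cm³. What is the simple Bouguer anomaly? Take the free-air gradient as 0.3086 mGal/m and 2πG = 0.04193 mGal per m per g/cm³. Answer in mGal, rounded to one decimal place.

-71.1

Free-air correction = 0.3086 × 2866.6 = 884.63 mGal
Free-air anomaly = 977688.70 − 978279.04 + (884.63) = 294.29 mGal
Bouguer slab correction = 0.04193 × 3.04 × 2866.6 = 365.40 mGal
Simple Bouguer anomaly = 294.29 − (365.40) = -71.11 mGal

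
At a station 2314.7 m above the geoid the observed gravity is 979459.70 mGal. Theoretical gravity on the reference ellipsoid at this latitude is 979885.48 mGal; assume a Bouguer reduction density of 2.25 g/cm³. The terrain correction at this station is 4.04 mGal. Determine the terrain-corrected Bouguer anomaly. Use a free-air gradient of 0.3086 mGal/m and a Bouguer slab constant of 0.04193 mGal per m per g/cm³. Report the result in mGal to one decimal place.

Free-air correction = 0.3086 × 2314.7 = 714.32 mGal
Free-air anomaly = 979459.70 − 979885.48 + (714.32) = 288.54 mGal
Bouguer slab correction = 0.04193 × 2.25 × 2314.7 = 218.37 mGal
Simple Bouguer anomaly = 288.54 − (218.37) = 70.17 mGal
Complete Bouguer anomaly = 70.17 + 4.04 = 74.21 mGal

74.2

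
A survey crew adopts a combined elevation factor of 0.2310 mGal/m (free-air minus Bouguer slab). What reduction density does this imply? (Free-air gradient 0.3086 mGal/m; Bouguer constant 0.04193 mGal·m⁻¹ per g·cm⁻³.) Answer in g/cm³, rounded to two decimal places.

0.2310 = 0.3086 − 0.04193 × ρ
ρ = (0.3086 − 0.2310) / 0.04193 = 1.85 g/cm³

1.85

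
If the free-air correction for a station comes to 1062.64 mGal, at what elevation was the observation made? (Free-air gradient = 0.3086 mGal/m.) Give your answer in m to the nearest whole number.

3443

h = 1062.64 / 0.3086 = 3443.42 m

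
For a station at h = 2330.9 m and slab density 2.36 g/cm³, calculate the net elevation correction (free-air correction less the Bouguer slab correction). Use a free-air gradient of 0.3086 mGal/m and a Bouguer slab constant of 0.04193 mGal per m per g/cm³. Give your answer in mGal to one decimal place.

Combined gradient = 0.3086 − 0.04193 × 2.36 = 0.2096452 mGal/m
Combined elevation correction = 0.2096452 × 2330.9 = 488.7 mGal

488.7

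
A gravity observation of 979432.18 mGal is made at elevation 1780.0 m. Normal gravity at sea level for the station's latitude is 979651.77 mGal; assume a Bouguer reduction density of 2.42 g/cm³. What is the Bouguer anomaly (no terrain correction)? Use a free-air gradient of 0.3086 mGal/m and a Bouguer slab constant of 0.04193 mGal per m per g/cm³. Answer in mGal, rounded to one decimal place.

Free-air correction = 0.3086 × 1780.0 = 549.31 mGal
Free-air anomaly = 979432.18 − 979651.77 + (549.31) = 329.72 mGal
Bouguer slab correction = 0.04193 × 2.42 × 1780.0 = 180.62 mGal
Simple Bouguer anomaly = 329.72 − (180.62) = 149.10 mGal

149.1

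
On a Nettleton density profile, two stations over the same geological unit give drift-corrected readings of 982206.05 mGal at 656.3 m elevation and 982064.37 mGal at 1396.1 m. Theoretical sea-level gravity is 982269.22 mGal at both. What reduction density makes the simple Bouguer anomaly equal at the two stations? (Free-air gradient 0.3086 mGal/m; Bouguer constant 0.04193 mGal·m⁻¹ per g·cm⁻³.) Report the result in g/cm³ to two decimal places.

Δg_obs = 982064.37 − 982206.05 = -141.68 mGal over Δh = 1396.1 − 656.3 = 739.8 m
Equal Bouguer anomalies ⇒ Δg_obs + (0.3086 − 0.04193ρ)·Δh = 0
0.3086 − 0.04193ρ = −Δg_obs/Δh = 0.19151
ρ = (0.3086 − 0.19151) / 0.04193 = 2.79 g/cm³

2.79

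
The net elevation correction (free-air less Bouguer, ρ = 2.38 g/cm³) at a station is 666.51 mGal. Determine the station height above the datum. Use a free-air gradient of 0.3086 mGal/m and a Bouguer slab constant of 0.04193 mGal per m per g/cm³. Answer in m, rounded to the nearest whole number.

3192

Combined gradient = 0.3086 − 0.04193 × 2.38 = 0.2088066 mGal/m
h = 666.51 / 0.2088066 = 3192.00 m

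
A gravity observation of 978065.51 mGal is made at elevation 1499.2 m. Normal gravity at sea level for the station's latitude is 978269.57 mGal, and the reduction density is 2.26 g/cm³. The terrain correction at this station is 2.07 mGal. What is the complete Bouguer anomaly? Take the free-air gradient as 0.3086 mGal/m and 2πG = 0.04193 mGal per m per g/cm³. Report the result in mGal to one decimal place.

Free-air correction = 0.3086 × 1499.2 = 462.65 mGal
Free-air anomaly = 978065.51 − 978269.57 + (462.65) = 258.59 mGal
Bouguer slab correction = 0.04193 × 2.26 × 1499.2 = 142.07 mGal
Simple Bouguer anomaly = 258.59 − (142.07) = 116.52 mGal
Complete Bouguer anomaly = 116.52 + 2.07 = 118.59 mGal

118.6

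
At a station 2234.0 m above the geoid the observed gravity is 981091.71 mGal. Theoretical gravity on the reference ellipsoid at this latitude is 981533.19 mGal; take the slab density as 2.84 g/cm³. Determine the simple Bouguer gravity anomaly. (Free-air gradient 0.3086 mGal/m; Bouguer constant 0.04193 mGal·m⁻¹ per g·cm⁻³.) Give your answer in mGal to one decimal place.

-18.1

Free-air correction = 0.3086 × 2234.0 = 689.41 mGal
Free-air anomaly = 981091.71 − 981533.19 + (689.41) = 247.93 mGal
Bouguer slab correction = 0.04193 × 2.84 × 2234.0 = 266.03 mGal
Simple Bouguer anomaly = 247.93 − (266.03) = -18.10 mGal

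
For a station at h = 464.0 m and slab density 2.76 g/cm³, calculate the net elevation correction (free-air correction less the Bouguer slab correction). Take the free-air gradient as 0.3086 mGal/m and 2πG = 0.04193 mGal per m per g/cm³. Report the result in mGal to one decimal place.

89.5

Combined gradient = 0.3086 − 0.04193 × 2.76 = 0.1928732 mGal/m
Combined elevation correction = 0.1928732 × 464.0 = 89.5 mGal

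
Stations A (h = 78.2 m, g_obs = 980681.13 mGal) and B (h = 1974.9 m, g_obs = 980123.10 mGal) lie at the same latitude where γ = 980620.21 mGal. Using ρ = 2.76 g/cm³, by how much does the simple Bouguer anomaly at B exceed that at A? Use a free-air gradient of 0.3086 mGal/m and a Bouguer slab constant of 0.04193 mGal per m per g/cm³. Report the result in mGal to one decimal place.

Δg_SB(A) = 980681.13 − 980620.21 + 0.3086×78.2 − 0.04193×2.76×78.2 = 76.00 mGal
Δg_SB(B) = 980123.10 − 980620.21 + 0.3086×1974.9 − 0.04193×2.76×1974.9 = -116.20 mGal
Difference = -116.20 − (76.00) = -192.20 mGal

-192.2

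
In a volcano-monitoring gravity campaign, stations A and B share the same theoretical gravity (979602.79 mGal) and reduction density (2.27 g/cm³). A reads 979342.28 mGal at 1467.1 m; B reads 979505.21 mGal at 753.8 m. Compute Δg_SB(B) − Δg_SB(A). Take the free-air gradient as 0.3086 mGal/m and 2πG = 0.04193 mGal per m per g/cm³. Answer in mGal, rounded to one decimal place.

Δg_SB(A) = 979342.28 − 979602.79 + 0.3086×1467.1 − 0.04193×2.27×1467.1 = 52.60 mGal
Δg_SB(B) = 979505.21 − 979602.79 + 0.3086×753.8 − 0.04193×2.27×753.8 = 63.30 mGal
Difference = 63.30 − (52.60) = 10.70 mGal

10.7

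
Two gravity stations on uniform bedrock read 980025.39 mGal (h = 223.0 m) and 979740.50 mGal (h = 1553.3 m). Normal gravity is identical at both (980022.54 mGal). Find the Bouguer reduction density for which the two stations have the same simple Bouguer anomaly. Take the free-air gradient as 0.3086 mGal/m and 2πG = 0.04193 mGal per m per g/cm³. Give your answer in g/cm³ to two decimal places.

Δg_obs = 979740.50 − 980025.39 = -284.89 mGal over Δh = 1553.3 − 223.0 = 1330.3 m
Equal Bouguer anomalies ⇒ Δg_obs + (0.3086 − 0.04193ρ)·Δh = 0
0.3086 − 0.04193ρ = −Δg_obs/Δh = 0.21415
ρ = (0.3086 − 0.21415) / 0.04193 = 2.25 g/cm³

2.25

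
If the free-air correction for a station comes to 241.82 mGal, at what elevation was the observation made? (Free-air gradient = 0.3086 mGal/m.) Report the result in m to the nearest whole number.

h = 241.82 / 0.3086 = 783.60 m

784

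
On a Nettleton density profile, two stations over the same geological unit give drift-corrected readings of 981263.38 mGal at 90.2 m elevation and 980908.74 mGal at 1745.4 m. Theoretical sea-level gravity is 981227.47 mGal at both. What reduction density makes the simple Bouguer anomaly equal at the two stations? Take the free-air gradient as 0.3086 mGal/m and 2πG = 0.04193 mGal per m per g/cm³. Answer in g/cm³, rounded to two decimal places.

2.25

Δg_obs = 980908.74 − 981263.38 = -354.64 mGal over Δh = 1745.4 − 90.2 = 1655.2 m
Equal Bouguer anomalies ⇒ Δg_obs + (0.3086 − 0.04193ρ)·Δh = 0
0.3086 − 0.04193ρ = −Δg_obs/Δh = 0.21426
ρ = (0.3086 − 0.21426) / 0.04193 = 2.25 g/cm³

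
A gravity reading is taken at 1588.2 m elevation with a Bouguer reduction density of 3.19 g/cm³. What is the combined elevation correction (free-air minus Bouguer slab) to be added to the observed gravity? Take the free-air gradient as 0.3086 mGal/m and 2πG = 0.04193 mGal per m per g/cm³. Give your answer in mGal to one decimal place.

Combined gradient = 0.3086 − 0.04193 × 3.19 = 0.1748433 mGal/m
Combined elevation correction = 0.1748433 × 1588.2 = 277.7 mGal

277.7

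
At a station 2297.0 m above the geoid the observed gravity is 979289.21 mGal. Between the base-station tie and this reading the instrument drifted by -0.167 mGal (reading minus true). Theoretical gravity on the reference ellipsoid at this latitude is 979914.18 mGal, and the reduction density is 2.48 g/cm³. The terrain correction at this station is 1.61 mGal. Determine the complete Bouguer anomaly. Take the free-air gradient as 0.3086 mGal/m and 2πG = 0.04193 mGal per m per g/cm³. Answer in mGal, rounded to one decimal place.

-153.2

Drift-corrected reading = 979289.21 − (-0.167) = 979289.377 mGal
Free-air correction = 0.3086 × 2297.0 = 708.85 mGal
Free-air anomaly = 979289.377 − 979914.18 + (708.85) = 84.047 mGal
Bouguer slab correction = 0.04193 × 2.48 × 2297.0 = 238.86 mGal
Simple Bouguer anomaly = 84.047 − (238.86) = -154.813 mGal
Complete Bouguer anomaly = -154.813 + 1.61 = -153.203 mGal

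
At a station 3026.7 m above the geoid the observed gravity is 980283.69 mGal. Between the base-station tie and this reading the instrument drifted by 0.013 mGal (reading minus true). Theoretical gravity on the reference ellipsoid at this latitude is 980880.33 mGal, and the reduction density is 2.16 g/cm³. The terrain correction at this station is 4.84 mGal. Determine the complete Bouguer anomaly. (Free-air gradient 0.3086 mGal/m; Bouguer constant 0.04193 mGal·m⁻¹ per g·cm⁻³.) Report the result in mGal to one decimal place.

68.1

Drift-corrected reading = 980283.69 − (0.013) = 980283.677 mGal
Free-air correction = 0.3086 × 3026.7 = 934.04 mGal
Free-air anomaly = 980283.677 − 980880.33 + (934.04) = 337.387 mGal
Bouguer slab correction = 0.04193 × 2.16 × 3026.7 = 274.12 mGal
Simple Bouguer anomaly = 337.387 − (274.12) = 63.267 mGal
Complete Bouguer anomaly = 63.267 + 4.84 = 68.107 mGal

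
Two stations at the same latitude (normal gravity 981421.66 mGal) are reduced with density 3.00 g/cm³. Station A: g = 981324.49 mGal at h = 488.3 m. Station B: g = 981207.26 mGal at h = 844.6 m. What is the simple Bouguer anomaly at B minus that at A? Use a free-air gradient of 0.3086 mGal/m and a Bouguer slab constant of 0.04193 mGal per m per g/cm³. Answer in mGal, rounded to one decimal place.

Δg_SB(A) = 981324.49 − 981421.66 + 0.3086×488.3 − 0.04193×3.00×488.3 = -7.90 mGal
Δg_SB(B) = 981207.26 − 981421.66 + 0.3086×844.6 − 0.04193×3.00×844.6 = -60.00 mGal
Difference = -60.00 − (-7.90) = -52.10 mGal

-52.1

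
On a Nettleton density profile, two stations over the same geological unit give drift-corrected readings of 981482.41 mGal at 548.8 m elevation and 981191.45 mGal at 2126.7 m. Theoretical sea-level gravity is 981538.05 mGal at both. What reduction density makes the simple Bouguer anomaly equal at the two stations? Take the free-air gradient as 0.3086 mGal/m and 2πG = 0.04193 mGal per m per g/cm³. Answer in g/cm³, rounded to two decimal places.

Δg_obs = 981191.45 − 981482.41 = -290.96 mGal over Δh = 2126.7 − 548.8 = 1577.9 m
Equal Bouguer anomalies ⇒ Δg_obs + (0.3086 − 0.04193ρ)·Δh = 0
0.3086 − 0.04193ρ = −Δg_obs/Δh = 0.18440
ρ = (0.3086 − 0.18440) / 0.04193 = 2.96 g/cm³

2.96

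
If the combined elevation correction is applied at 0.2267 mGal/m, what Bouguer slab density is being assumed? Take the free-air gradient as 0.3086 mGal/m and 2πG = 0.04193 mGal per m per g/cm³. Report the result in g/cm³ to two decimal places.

0.2267 = 0.3086 − 0.04193 × ρ
ρ = (0.3086 − 0.2267) / 0.04193 = 1.95 g/cm³

1.95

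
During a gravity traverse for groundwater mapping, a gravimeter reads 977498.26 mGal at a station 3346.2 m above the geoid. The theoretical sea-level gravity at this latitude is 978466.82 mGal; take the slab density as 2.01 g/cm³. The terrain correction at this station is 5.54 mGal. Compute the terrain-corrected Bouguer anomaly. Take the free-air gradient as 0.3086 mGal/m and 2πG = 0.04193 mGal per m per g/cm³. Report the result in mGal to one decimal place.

Free-air correction = 0.3086 × 3346.2 = 1032.64 mGal
Free-air anomaly = 977498.26 − 978466.82 + (1032.64) = 64.08 mGal
Bouguer slab correction = 0.04193 × 2.01 × 3346.2 = 282.02 mGal
Simple Bouguer anomaly = 64.08 − (282.02) = -217.94 mGal
Complete Bouguer anomaly = -217.94 + 5.54 = -212.40 mGal

-212.4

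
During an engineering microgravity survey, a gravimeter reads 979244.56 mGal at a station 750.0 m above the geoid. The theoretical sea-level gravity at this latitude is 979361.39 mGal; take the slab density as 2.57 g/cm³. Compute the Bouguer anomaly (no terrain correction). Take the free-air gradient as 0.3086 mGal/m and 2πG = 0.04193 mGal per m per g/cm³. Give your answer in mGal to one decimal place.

33.8

Free-air correction = 0.3086 × 750.0 = 231.45 mGal
Free-air anomaly = 979244.56 − 979361.39 + (231.45) = 114.62 mGal
Bouguer slab correction = 0.04193 × 2.57 × 750.0 = 80.82 mGal
Simple Bouguer anomaly = 114.62 − (80.82) = 33.80 mGal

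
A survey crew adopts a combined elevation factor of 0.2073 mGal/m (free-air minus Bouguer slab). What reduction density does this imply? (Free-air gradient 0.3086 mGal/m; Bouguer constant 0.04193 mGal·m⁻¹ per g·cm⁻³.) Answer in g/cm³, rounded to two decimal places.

2.42

0.2073 = 0.3086 − 0.04193 × ρ
ρ = (0.3086 − 0.2073) / 0.04193 = 2.42 g/cm³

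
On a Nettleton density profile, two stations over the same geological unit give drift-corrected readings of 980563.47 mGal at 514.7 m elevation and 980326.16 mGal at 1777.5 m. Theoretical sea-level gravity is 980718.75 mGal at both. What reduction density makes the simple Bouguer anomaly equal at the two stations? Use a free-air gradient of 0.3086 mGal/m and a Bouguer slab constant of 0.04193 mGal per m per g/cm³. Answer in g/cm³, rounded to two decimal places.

Δg_obs = 980326.16 − 980563.47 = -237.31 mGal over Δh = 1777.5 − 514.7 = 1262.8 m
Equal Bouguer anomalies ⇒ Δg_obs + (0.3086 − 0.04193ρ)·Δh = 0
0.3086 − 0.04193ρ = −Δg_obs/Δh = 0.18792
ρ = (0.3086 − 0.18792) / 0.04193 = 2.88 g/cm³

2.88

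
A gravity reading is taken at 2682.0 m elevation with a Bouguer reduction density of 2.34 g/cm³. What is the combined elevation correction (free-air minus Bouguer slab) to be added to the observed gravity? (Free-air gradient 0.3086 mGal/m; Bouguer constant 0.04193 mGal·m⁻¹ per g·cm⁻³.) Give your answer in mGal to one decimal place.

Combined gradient = 0.3086 − 0.04193 × 2.34 = 0.2104838 mGal/m
Combined elevation correction = 0.2104838 × 2682.0 = 564.5 mGal

564.5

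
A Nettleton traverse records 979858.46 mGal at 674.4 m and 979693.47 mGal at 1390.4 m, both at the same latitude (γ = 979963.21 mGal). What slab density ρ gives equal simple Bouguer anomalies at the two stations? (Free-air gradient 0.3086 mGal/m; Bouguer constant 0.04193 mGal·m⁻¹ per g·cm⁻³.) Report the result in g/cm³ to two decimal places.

Δg_obs = 979693.47 − 979858.46 = -164.99 mGal over Δh = 1390.4 − 674.4 = 716.0 m
Equal Bouguer anomalies ⇒ Δg_obs + (0.3086 − 0.04193ρ)·Δh = 0
0.3086 − 0.04193ρ = −Δg_obs/Δh = 0.23043
ρ = (0.3086 − 0.23043) / 0.04193 = 1.86 g/cm³

1.86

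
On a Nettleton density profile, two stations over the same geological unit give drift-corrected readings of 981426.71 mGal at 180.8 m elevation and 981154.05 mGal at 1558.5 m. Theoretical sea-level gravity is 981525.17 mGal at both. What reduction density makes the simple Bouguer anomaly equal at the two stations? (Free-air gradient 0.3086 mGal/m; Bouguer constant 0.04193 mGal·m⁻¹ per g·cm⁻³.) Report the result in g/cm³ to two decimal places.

Δg_obs = 981154.05 − 981426.71 = -272.66 mGal over Δh = 1558.5 − 180.8 = 1377.7 m
Equal Bouguer anomalies ⇒ Δg_obs + (0.3086 − 0.04193ρ)·Δh = 0
0.3086 − 0.04193ρ = −Δg_obs/Δh = 0.19791
ρ = (0.3086 − 0.19791) / 0.04193 = 2.64 g/cm³

2.64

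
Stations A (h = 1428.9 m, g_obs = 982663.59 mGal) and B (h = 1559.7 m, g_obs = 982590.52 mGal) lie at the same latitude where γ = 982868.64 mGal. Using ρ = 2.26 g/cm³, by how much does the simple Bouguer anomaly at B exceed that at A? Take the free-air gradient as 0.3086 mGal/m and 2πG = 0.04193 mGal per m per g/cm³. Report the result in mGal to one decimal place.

Δg_SB(A) = 982663.59 − 982868.64 + 0.3086×1428.9 − 0.04193×2.26×1428.9 = 100.50 mGal
Δg_SB(B) = 982590.52 − 982868.64 + 0.3086×1559.7 − 0.04193×2.26×1559.7 = 55.40 mGal
Difference = 55.40 − (100.50) = -45.10 mGal

-45.1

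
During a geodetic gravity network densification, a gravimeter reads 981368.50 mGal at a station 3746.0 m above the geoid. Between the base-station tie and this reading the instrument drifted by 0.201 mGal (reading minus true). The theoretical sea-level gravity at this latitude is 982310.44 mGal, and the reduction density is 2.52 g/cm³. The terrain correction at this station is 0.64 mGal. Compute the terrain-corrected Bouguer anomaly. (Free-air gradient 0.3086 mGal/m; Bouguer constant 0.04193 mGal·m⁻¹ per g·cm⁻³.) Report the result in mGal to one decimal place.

Drift-corrected reading = 981368.50 − (0.201) = 981368.299 mGal
Free-air correction = 0.3086 × 3746.0 = 1156.02 mGal
Free-air anomaly = 981368.299 − 982310.44 + (1156.02) = 213.879 mGal
Bouguer slab correction = 0.04193 × 2.52 × 3746.0 = 395.82 mGal
Simple Bouguer anomaly = 213.879 − (395.82) = -181.941 mGal
Complete Bouguer anomaly = -181.941 + 0.64 = -181.301 mGal

-181.3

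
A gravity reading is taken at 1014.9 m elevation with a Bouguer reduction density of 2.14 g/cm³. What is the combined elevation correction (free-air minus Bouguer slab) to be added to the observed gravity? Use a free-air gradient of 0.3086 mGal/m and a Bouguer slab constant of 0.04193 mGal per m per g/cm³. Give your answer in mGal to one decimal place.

Combined gradient = 0.3086 − 0.04193 × 2.14 = 0.2188698 mGal/m
Combined elevation correction = 0.2188698 × 1014.9 = 222.1 mGal

222.1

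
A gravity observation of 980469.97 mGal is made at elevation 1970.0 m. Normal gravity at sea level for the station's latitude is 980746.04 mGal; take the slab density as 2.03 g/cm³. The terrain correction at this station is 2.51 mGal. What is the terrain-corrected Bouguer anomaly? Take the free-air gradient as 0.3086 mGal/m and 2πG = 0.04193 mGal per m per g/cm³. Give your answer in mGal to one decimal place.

Free-air correction = 0.3086 × 1970.0 = 607.94 mGal
Free-air anomaly = 980469.97 − 980746.04 + (607.94) = 331.87 mGal
Bouguer slab correction = 0.04193 × 2.03 × 1970.0 = 167.68 mGal
Simple Bouguer anomaly = 331.87 − (167.68) = 164.19 mGal
Complete Bouguer anomaly = 164.19 + 2.51 = 166.70 mGal

166.7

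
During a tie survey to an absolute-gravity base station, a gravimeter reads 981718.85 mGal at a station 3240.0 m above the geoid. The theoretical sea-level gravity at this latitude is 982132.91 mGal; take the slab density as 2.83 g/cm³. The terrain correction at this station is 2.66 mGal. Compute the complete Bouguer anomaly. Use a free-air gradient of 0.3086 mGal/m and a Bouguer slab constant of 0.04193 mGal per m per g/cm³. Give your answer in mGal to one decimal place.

204.0

Free-air correction = 0.3086 × 3240.0 = 999.86 mGal
Free-air anomaly = 981718.85 − 982132.91 + (999.86) = 585.80 mGal
Bouguer slab correction = 0.04193 × 2.83 × 3240.0 = 384.46 mGal
Simple Bouguer anomaly = 585.80 − (384.46) = 201.34 mGal
Complete Bouguer anomaly = 201.34 + 2.66 = 204.00 mGal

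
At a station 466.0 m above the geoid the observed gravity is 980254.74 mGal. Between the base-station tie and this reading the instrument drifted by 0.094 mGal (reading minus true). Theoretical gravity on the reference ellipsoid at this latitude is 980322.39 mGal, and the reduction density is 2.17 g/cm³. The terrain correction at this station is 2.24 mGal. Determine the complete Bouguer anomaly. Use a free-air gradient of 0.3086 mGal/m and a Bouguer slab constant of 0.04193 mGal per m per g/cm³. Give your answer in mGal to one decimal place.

35.9

Drift-corrected reading = 980254.74 − (0.094) = 980254.646 mGal
Free-air correction = 0.3086 × 466.0 = 143.81 mGal
Free-air anomaly = 980254.646 − 980322.39 + (143.81) = 76.066 mGal
Bouguer slab correction = 0.04193 × 2.17 × 466.0 = 42.40 mGal
Simple Bouguer anomaly = 76.066 − (42.40) = 33.666 mGal
Complete Bouguer anomaly = 33.666 + 2.24 = 35.906 mGal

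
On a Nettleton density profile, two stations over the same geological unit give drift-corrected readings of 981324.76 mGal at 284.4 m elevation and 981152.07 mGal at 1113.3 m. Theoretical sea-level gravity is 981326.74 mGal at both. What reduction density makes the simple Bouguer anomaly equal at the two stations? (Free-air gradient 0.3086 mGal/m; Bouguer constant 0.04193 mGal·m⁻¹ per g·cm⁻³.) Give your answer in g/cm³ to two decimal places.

2.39

Δg_obs = 981152.07 − 981324.76 = -172.69 mGal over Δh = 1113.3 − 284.4 = 828.9 m
Equal Bouguer anomalies ⇒ Δg_obs + (0.3086 − 0.04193ρ)·Δh = 0
0.3086 − 0.04193ρ = −Δg_obs/Δh = 0.20834
ρ = (0.3086 − 0.20834) / 0.04193 = 2.39 g/cm³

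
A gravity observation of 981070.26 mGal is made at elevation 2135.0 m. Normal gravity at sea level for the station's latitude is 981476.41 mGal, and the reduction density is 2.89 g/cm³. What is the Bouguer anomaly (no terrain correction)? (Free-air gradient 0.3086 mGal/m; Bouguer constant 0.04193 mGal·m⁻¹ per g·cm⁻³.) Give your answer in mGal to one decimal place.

Free-air correction = 0.3086 × 2135.0 = 658.86 mGal
Free-air anomaly = 981070.26 − 981476.41 + (658.86) = 252.71 mGal
Bouguer slab correction = 0.04193 × 2.89 × 2135.0 = 258.71 mGal
Simple Bouguer anomaly = 252.71 − (258.71) = -6.00 mGal

-6.0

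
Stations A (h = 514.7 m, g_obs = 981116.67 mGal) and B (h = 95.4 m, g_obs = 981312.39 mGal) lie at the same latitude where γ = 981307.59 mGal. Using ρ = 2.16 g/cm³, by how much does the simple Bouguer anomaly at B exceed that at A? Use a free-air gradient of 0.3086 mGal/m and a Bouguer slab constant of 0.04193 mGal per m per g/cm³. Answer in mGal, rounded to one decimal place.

Δg_SB(A) = 981116.67 − 981307.59 + 0.3086×514.7 − 0.04193×2.16×514.7 = -78.70 mGal
Δg_SB(B) = 981312.39 − 981307.59 + 0.3086×95.4 − 0.04193×2.16×95.4 = 25.60 mGal
Difference = 25.60 − (-78.70) = 104.30 mGal

104.3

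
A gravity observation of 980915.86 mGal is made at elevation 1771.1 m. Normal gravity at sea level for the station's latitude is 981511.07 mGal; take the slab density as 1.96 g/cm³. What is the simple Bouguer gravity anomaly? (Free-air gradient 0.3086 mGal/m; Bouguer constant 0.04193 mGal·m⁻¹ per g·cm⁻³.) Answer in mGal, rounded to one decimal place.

-194.2

Free-air correction = 0.3086 × 1771.1 = 546.56 mGal
Free-air anomaly = 980915.86 − 981511.07 + (546.56) = -48.65 mGal
Bouguer slab correction = 0.04193 × 1.96 × 1771.1 = 145.55 mGal
Simple Bouguer anomaly = -48.65 − (145.55) = -194.20 mGal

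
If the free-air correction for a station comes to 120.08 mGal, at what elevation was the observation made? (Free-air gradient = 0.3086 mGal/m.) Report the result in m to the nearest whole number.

h = 120.08 / 0.3086 = 389.11 m

389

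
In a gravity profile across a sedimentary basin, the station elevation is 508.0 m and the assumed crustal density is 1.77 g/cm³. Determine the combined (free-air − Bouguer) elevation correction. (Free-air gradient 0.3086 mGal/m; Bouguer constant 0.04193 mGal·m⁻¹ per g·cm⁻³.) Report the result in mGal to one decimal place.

119.1

Combined gradient = 0.3086 − 0.04193 × 1.77 = 0.2343839 mGal/m
Combined elevation correction = 0.2343839 × 508.0 = 119.1 mGal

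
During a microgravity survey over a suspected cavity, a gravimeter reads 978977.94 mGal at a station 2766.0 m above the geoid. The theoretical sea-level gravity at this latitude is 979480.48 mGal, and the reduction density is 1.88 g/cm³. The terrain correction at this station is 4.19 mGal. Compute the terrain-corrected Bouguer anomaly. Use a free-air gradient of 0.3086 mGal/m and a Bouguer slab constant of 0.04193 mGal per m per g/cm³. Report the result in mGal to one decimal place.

137.2

Free-air correction = 0.3086 × 2766.0 = 853.59 mGal
Free-air anomaly = 978977.94 − 979480.48 + (853.59) = 351.05 mGal
Bouguer slab correction = 0.04193 × 1.88 × 2766.0 = 218.04 mGal
Simple Bouguer anomaly = 351.05 − (218.04) = 133.01 mGal
Complete Bouguer anomaly = 133.01 + 4.19 = 137.20 mGal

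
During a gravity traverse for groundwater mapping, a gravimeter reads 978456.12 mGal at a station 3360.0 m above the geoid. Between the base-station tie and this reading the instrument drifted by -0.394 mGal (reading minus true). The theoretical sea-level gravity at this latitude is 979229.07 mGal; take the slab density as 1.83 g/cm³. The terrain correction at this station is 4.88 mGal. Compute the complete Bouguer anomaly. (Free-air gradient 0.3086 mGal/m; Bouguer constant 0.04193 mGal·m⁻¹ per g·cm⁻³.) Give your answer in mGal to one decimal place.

11.4

Drift-corrected reading = 978456.12 − (-0.394) = 978456.514 mGal
Free-air correction = 0.3086 × 3360.0 = 1036.90 mGal
Free-air anomaly = 978456.514 − 979229.07 + (1036.90) = 264.344 mGal
Bouguer slab correction = 0.04193 × 1.83 × 3360.0 = 257.82 mGal
Simple Bouguer anomaly = 264.344 − (257.82) = 6.524 mGal
Complete Bouguer anomaly = 6.524 + 4.88 = 11.404 mGal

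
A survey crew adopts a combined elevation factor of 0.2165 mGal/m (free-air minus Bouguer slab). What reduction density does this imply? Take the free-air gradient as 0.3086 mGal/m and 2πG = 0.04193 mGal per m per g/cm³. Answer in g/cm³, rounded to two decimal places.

2.20

0.2165 = 0.3086 − 0.04193 × ρ
ρ = (0.3086 − 0.2165) / 0.04193 = 2.20 g/cm³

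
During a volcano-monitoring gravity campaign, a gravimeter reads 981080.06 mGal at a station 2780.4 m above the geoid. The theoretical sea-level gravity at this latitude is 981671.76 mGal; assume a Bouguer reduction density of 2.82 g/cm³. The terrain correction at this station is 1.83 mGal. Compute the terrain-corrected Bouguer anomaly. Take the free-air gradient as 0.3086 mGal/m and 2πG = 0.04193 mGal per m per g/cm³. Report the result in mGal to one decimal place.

-60.6

Free-air correction = 0.3086 × 2780.4 = 858.03 mGal
Free-air anomaly = 981080.06 − 981671.76 + (858.03) = 266.33 mGal
Bouguer slab correction = 0.04193 × 2.82 × 2780.4 = 328.76 mGal
Simple Bouguer anomaly = 266.33 − (328.76) = -62.43 mGal
Complete Bouguer anomaly = -62.43 + 1.83 = -60.60 mGal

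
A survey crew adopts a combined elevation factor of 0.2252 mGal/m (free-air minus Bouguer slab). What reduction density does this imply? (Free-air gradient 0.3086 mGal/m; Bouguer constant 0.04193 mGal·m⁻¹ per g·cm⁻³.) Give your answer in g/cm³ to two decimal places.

1.99

0.2252 = 0.3086 − 0.04193 × ρ
ρ = (0.3086 − 0.2252) / 0.04193 = 1.99 g/cm³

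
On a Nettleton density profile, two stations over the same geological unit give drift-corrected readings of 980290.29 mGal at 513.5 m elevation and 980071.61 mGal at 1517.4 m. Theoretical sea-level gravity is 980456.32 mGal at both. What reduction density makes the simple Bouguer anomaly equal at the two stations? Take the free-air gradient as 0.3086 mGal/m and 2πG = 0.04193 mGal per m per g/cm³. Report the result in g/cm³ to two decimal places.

Δg_obs = 980071.61 − 980290.29 = -218.68 mGal over Δh = 1517.4 − 513.5 = 1003.9 m
Equal Bouguer anomalies ⇒ Δg_obs + (0.3086 − 0.04193ρ)·Δh = 0
0.3086 − 0.04193ρ = −Δg_obs/Δh = 0.21783
ρ = (0.3086 − 0.21783) / 0.04193 = 2.16 g/cm³

2.16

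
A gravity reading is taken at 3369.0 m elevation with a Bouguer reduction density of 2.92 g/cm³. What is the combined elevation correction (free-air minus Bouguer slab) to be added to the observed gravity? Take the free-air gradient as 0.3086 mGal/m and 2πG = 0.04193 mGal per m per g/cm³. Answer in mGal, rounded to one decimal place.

627.2

Combined gradient = 0.3086 − 0.04193 × 2.92 = 0.1861644 mGal/m
Combined elevation correction = 0.1861644 × 3369.0 = 627.2 mGal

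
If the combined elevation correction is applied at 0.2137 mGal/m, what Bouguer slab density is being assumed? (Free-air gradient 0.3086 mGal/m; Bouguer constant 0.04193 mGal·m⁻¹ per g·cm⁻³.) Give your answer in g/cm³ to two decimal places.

0.2137 = 0.3086 − 0.04193 × ρ
ρ = (0.3086 − 0.2137) / 0.04193 = 2.26 g/cm³

2.26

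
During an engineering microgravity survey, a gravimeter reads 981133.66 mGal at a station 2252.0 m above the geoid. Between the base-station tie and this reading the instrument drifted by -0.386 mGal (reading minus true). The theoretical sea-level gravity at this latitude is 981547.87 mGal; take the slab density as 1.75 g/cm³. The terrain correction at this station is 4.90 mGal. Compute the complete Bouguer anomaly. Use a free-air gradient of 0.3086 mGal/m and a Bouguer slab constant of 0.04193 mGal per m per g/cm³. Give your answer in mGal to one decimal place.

120.8

Drift-corrected reading = 981133.66 − (-0.386) = 981134.046 mGal
Free-air correction = 0.3086 × 2252.0 = 694.97 mGal
Free-air anomaly = 981134.046 − 981547.87 + (694.97) = 281.146 mGal
Bouguer slab correction = 0.04193 × 1.75 × 2252.0 = 165.25 mGal
Simple Bouguer anomaly = 281.146 − (165.25) = 115.896 mGal
Complete Bouguer anomaly = 115.896 + 4.90 = 120.796 mGal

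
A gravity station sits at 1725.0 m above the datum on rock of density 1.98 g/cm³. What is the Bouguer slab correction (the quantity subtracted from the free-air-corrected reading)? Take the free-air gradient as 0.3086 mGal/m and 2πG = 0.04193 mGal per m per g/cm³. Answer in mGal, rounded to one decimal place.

Bouguer slab correction = 0.04193 × 1.98 × 1725.0 = 143.2 mGal

143.2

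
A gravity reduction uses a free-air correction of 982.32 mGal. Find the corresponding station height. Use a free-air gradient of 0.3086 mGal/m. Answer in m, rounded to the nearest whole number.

3183

h = 982.32 / 0.3086 = 3183.15 m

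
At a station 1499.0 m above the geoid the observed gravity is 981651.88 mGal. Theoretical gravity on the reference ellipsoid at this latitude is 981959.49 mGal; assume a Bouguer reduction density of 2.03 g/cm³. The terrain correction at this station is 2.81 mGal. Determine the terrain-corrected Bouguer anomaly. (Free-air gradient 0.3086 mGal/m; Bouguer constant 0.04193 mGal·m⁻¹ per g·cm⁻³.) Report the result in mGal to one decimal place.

30.2

Free-air correction = 0.3086 × 1499.0 = 462.59 mGal
Free-air anomaly = 981651.88 − 981959.49 + (462.59) = 154.98 mGal
Bouguer slab correction = 0.04193 × 2.03 × 1499.0 = 127.59 mGal
Simple Bouguer anomaly = 154.98 − (127.59) = 27.39 mGal
Complete Bouguer anomaly = 27.39 + 2.81 = 30.20 mGal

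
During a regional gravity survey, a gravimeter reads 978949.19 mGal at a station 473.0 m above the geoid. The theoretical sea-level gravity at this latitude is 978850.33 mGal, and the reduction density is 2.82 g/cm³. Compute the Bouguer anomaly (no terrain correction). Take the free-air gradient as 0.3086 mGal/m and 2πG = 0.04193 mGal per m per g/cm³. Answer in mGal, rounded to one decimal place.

Free-air correction = 0.3086 × 473.0 = 145.97 mGal
Free-air anomaly = 978949.19 − 978850.33 + (145.97) = 244.83 mGal
Bouguer slab correction = 0.04193 × 2.82 × 473.0 = 55.93 mGal
Simple Bouguer anomaly = 244.83 − (55.93) = 188.90 mGal

188.9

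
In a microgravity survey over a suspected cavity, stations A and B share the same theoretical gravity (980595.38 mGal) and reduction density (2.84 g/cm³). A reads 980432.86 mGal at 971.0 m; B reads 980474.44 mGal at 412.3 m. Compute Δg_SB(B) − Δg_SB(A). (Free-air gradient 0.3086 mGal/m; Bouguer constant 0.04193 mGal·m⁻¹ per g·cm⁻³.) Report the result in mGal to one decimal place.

Δg_SB(A) = 980432.86 − 980595.38 + 0.3086×971.0 − 0.04193×2.84×971.0 = 21.50 mGal
Δg_SB(B) = 980474.44 − 980595.38 + 0.3086×412.3 − 0.04193×2.84×412.3 = -42.80 mGal
Difference = -42.80 − (21.50) = -64.30 mGal

-64.3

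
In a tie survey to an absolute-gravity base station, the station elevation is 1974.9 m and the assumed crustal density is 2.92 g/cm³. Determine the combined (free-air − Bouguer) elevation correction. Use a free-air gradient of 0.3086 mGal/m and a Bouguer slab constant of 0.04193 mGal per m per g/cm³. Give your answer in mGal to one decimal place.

367.7

Combined gradient = 0.3086 − 0.04193 × 2.92 = 0.1861644 mGal/m
Combined elevation correction = 0.1861644 × 1974.9 = 367.7 mGal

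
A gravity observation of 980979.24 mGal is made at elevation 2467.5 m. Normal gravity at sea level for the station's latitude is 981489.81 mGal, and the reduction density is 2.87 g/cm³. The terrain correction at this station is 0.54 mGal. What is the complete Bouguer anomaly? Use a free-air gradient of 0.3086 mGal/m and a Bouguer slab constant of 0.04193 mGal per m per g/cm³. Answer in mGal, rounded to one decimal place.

Free-air correction = 0.3086 × 2467.5 = 761.47 mGal
Free-air anomaly = 980979.24 − 981489.81 + (761.47) = 250.90 mGal
Bouguer slab correction = 0.04193 × 2.87 × 2467.5 = 296.94 mGal
Simple Bouguer anomaly = 250.90 − (296.94) = -46.04 mGal
Complete Bouguer anomaly = -46.04 + 0.54 = -45.50 mGal

-45.5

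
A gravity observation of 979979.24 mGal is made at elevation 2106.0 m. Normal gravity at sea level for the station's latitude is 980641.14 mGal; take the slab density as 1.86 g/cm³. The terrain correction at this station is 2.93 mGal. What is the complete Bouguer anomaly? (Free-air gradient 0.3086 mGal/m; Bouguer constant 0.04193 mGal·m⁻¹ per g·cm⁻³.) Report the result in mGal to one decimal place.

-173.3

Free-air correction = 0.3086 × 2106.0 = 649.91 mGal
Free-air anomaly = 979979.24 − 980641.14 + (649.91) = -11.99 mGal
Bouguer slab correction = 0.04193 × 1.86 × 2106.0 = 164.25 mGal
Simple Bouguer anomaly = -11.99 − (164.25) = -176.24 mGal
Complete Bouguer anomaly = -176.24 + 2.93 = -173.31 mGal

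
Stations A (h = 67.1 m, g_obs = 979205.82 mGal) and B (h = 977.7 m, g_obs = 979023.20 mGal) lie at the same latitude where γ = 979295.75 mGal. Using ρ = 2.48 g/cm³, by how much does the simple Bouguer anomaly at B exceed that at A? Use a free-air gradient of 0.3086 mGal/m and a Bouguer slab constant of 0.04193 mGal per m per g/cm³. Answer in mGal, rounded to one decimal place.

3.7

Δg_SB(A) = 979205.82 − 979295.75 + 0.3086×67.1 − 0.04193×2.48×67.1 = -76.20 mGal
Δg_SB(B) = 979023.20 − 979295.75 + 0.3086×977.7 − 0.04193×2.48×977.7 = -72.50 mGal
Difference = -72.50 − (-76.20) = 3.70 mGal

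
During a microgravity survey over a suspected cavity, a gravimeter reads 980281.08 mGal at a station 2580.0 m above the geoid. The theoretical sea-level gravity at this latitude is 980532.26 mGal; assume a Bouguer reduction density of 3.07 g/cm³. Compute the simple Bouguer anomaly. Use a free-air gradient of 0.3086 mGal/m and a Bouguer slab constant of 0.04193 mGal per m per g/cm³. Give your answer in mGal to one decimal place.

Free-air correction = 0.3086 × 2580.0 = 796.19 mGal
Free-air anomaly = 980281.08 − 980532.26 + (796.19) = 545.01 mGal
Bouguer slab correction = 0.04193 × 3.07 × 2580.0 = 332.11 mGal
Simple Bouguer anomaly = 545.01 − (332.11) = 212.90 mGal

212.9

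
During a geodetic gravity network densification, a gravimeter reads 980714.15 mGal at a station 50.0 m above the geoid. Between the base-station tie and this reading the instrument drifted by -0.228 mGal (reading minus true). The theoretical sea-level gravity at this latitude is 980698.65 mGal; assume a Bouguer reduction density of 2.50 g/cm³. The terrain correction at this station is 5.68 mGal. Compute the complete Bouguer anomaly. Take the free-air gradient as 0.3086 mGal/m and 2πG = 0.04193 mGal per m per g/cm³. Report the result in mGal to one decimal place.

Drift-corrected reading = 980714.15 − (-0.228) = 980714.378 mGal
Free-air correction = 0.3086 × 50.0 = 15.43 mGal
Free-air anomaly = 980714.378 − 980698.65 + (15.43) = 31.158 mGal
Bouguer slab correction = 0.04193 × 2.50 × 50.0 = 5.24 mGal
Simple Bouguer anomaly = 31.158 − (5.24) = 25.918 mGal
Complete Bouguer anomaly = 25.918 + 5.68 = 31.598 mGal

31.6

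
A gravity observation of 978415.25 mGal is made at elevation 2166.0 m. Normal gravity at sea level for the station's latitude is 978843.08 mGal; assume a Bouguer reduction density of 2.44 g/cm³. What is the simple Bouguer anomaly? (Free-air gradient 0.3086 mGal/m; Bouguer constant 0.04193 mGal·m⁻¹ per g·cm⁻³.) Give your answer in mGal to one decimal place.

19.0

Free-air correction = 0.3086 × 2166.0 = 668.43 mGal
Free-air anomaly = 978415.25 − 978843.08 + (668.43) = 240.60 mGal
Bouguer slab correction = 0.04193 × 2.44 × 2166.0 = 221.60 mGal
Simple Bouguer anomaly = 240.60 − (221.60) = 19.00 mGal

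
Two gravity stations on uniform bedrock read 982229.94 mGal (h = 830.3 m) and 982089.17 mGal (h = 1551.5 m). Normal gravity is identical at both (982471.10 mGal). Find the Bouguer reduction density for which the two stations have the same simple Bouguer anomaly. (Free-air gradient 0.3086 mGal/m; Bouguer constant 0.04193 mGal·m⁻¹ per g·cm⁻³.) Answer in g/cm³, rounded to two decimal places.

Δg_obs = 982089.17 − 982229.94 = -140.77 mGal over Δh = 1551.5 − 830.3 = 721.2 m
Equal Bouguer anomalies ⇒ Δg_obs + (0.3086 − 0.04193ρ)·Δh = 0
0.3086 − 0.04193ρ = −Δg_obs/Δh = 0.19519
ρ = (0.3086 − 0.19519) / 0.04193 = 2.70 g/cm³

2.70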